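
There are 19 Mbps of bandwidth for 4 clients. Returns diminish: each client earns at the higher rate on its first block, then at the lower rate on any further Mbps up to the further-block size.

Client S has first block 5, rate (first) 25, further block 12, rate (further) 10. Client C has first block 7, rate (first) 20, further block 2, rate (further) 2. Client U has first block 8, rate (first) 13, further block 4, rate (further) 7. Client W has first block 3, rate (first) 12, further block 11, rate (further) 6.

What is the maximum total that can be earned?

356

Rank every tier by rate: Client S/T1 25 > Client C/T1 20 > Client U/T1 13 > Client W/T1 12 > Client S/T2 10 > Client U/T2 7 > Client W/T2 6 > Client C/T2 2.
Client S/T1 (25): +5 → 14 left.
Fill Client C T1 block (7 at 20) → 7 left.
7 remain; put them into Client U T1 at 13.
Total = 25×5 + 20×7 + 13×7 = 356.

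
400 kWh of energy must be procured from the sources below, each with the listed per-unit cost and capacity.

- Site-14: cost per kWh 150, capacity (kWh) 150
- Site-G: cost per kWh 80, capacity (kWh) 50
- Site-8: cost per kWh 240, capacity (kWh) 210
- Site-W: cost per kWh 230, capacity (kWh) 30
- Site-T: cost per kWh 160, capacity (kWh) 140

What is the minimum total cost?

63000

Use sources in increasing cost order.
Take 50 from Site-G at 80 — need 350 more.
Take 150 from Site-14 at 150 — need 200 more.
Take 140 from Site-T at 160 — need 60 more.
Site-W (230): use full 30 — 30 kWh to go.
Site-8 at 240: take 30 of its 210 — requirement met.
Cost = 50×80 + 150×150 + 140×160 + 30×230 + 30×240 = 63000.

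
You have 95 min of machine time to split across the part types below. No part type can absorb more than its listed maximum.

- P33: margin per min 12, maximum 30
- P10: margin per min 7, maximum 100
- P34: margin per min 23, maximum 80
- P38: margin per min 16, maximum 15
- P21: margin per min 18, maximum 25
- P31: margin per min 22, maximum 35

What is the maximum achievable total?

Rank by margin per min: P34 23 > P31 22 > P21 18 > P38 16 > P33 12 > P10 7.
P34: +80 to 80 (cap) → 15 left.
P31: +15 (room for 35) → 15. Pool exhausted.
Total = 23×80 + 22×15 = 2170.

2170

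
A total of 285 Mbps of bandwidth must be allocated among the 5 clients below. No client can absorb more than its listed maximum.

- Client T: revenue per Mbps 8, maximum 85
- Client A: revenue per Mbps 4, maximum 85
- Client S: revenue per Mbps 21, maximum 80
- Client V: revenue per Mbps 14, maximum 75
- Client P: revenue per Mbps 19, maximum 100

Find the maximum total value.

4870

Rank by revenue per Mbps: Client S 21 > Client P 19 > Client V 14 > Client T 8 > Client A 4.
Client S: +80 to 80 (cap) ; 205 left.
Client P takes 100 to reach its cap of 100 ; 105 left.
Client V takes 75 to reach its cap of 75 ; 30 left.
Client T has room for 85 but only 30 remain, so it gets 30.
Total = 8×30 + 21×80 + 14×75 + 19×100 = 4870.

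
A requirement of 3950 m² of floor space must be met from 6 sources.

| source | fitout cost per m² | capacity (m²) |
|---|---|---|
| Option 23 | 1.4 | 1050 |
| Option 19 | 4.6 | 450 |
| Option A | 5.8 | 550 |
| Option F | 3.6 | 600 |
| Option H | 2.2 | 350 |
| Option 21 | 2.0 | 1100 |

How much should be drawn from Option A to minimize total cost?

400

Cheapest first:
Option 23 (1.4): use full 1050 ; 2900 m² to go.
Option 21 at 2.0: take all 1100 m² ; 1800 still needed.
Option H at 2.2: take all 350 m² ; 1450 still needed.
Option F (3.6): use full 600 ; 850 m² to go.
Option 19 at 4.6: take all 450 m² ; 400 still needed.
Option A at 5.8: take 400 of its 550 ; requirement met.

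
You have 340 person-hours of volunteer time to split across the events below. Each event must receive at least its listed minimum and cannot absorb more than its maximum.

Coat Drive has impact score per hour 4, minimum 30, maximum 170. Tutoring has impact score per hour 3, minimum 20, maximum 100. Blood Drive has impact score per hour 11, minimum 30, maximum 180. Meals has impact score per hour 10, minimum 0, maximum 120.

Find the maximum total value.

Meeting every minimum uses 30+20+30+0 = 80 person-hours, leaving 260.
Highest impact score per hour first: Blood Drive 11 > Meals 10 > Coat Drive 4 > Tutoring 3.
Blood Drive takes 150 more to reach its cap of 180 → 110 left.
Only 110 left; Meals takes them to reach 110.
Total = 4×30 + 3×20 + 11×180 + 10×110 = 3260.

3260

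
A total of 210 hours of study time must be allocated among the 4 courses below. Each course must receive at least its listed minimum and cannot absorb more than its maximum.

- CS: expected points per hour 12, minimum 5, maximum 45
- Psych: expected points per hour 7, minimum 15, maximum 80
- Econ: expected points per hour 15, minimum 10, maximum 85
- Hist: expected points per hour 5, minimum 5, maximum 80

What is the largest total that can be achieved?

Meeting every minimum uses 5+15+10+5 = 35 hours, leaving 175.
Rank by expected points per hour: Econ 15 > CS 12 > Psych 7 > Hist 5.
Econ takes 75 more to reach its cap of 85 ; 100 left.
CS takes 40 more to reach its cap of 45 ; 60 left.
Psych: +60 (room for 65) → 75. Pool exhausted.
Total = 12×45 + 7×75 + 15×85 + 5×5 = 2365.

2365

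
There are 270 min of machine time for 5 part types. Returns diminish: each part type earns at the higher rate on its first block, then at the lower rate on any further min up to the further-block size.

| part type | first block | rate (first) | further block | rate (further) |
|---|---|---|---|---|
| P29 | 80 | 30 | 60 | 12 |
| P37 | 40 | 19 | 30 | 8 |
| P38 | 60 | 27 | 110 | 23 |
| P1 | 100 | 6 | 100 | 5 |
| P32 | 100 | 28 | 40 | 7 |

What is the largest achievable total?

7510

Order all 10 blocks by rate: P29/first 30 > P32/first 28 > P38/first 27 > P38/second 23 > P37/first 19 > P29/second 12 > P37/second 8 > P32/second 7 > P1/first 6 > P1/second 5.
P29 first at 30: fill all 80 ; 190 left.
P32 first at 28: fill all 100 ; 90 left.
Fill P38 first block (60 at 27) ; 30 left.
P38 second at 23: only 30 left, fill 30.
Total = 30×80 + 28×100 + 27×60 + 23×30 = 7510.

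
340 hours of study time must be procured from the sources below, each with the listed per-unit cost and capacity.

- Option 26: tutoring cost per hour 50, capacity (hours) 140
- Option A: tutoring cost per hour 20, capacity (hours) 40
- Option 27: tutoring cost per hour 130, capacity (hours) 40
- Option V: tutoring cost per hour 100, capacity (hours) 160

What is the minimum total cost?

23800

Use sources in increasing cost order.
Option A at 20: take all 40 hours — 300 still needed.
Option 26 (50): use full 140 — 160 hours to go.
Option V (100): use full 160 — 0 hours to go.
Option 27: unused.
Cost = 40×20 + 140×50 + 160×100 = 23800.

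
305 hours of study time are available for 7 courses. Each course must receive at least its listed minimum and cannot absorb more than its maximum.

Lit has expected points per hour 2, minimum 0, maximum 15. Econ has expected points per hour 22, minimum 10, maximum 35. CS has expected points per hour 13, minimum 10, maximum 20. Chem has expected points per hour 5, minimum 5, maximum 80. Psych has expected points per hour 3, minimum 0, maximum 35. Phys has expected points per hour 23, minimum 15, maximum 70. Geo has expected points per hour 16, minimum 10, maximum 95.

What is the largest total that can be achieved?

Meeting every minimum uses 0+10+10+5+0+15+10 = 50 hours, leaving 255.
Rank by expected points per hour: Phys 23 > Econ 22 > Geo 16 > CS 13 > Chem 5 > Psych 3 > Lit 2.
Phys takes 55 more to reach its cap of 70 — 200 left.
Econ takes 25 more to reach its cap of 35 — 175 left.
Geo takes 85 more to reach its cap of 95 — 90 left.
CS: +10 to 20 (cap) — 80 left.
Chem: +75 to 80 (cap) — 5 left.
Psych has room for 35 more but only 5 remain, so it gets 5.
Total = 22×35 + 13×20 + 5×80 + 3×5 + 23×70 + 16×95 = 4575.

4575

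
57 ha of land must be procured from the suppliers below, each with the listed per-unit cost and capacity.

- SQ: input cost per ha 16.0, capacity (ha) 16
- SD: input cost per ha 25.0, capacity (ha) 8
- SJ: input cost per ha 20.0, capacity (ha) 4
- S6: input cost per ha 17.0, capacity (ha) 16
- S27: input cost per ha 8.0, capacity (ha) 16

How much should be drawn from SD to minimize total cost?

5

Use suppliers in increasing cost order.
Take 16 from S27 at 8.0 — need 41 more.
SQ (16.0): use full 16 — 25 ha to go.
S6 at 17.0: take all 16 ha — 9 still needed.
SJ at 20.0: take all 4 ha — 5 still needed.
SD (25.0): take the remaining 5 — done.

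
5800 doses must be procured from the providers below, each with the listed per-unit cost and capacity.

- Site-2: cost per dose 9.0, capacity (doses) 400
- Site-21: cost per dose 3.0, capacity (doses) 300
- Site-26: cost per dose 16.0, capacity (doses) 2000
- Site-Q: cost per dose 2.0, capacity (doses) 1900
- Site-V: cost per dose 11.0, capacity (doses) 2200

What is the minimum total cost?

Cheapest first:
Site-Q (2.0): use full 1900 ; 3900 doses to go.
Site-21 at 3.0: take all 300 doses ; 3600 still needed.
Site-2 at 9.0: take all 400 doses ; 3200 still needed.
Site-V (11.0): use full 2200 ; 1000 doses to go.
Site-26 at 16.0: take 1000 of its 2000 ; requirement met.
Cost = 1900×2.0 + 300×3.0 + 400×9.0 + 2200×11.0 + 1000×16.0 = 48500.

48500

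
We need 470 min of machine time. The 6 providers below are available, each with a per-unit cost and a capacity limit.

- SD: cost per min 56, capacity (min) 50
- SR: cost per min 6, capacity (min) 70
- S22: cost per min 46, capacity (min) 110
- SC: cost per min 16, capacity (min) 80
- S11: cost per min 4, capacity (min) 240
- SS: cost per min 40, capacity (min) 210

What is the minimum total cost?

5860

Use providers in increasing cost order.
S11 at 4: take all 240 min ; 230 still needed.
SR at 6: take all 70 min ; 160 still needed.
SC at 16: take all 80 min ; 80 still needed.
SS (40): take the remaining 80 ; done.
S22, SD: unused.
Cost = 240×4 + 70×6 + 80×16 + 80×40 = 5860.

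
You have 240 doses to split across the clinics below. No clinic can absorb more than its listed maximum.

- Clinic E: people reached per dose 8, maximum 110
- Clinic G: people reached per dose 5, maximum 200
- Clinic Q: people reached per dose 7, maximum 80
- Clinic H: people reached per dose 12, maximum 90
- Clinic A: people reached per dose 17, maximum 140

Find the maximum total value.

Order the clinics by people reached per dose: Clinic A 17 > Clinic H 12 > Clinic E 8 > Clinic Q 7 > Clinic G 5.
Give Clinic A 140 to hit its cap of 140 ; 100 left.
Clinic H: +90 to 90 (cap) ; 10 left.
Clinic E has room for 110 but only 10 remain, so it gets 10.
Total = 8×10 + 12×90 + 17×140 = 3540.

3540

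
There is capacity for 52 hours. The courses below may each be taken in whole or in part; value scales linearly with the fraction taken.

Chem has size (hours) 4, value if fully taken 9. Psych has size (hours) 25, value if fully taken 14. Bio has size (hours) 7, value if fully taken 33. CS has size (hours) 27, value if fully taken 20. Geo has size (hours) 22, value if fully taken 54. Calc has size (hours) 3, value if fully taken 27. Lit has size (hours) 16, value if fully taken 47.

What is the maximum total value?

Best value per unit of size first: Calc 27/3≈9, Bio 33/7≈4.71, Lit 47/16≈2.94, Geo 54/22≈2.45, Chem 9/4≈2.25, CS 20/27≈0.741, Psych 14/25≈0.56.
Take all of Calc (3 hours, value 27) — 49 hours left.
Bio: take in full, 7 hours for value 33 — 42 left.
Take all of Lit (16 hours, value 47) — 26 hours left.
Take all of Geo (22 hours, value 54) — 4 hours left.
Chem: take in full, 4 hours for value 9 — 0 left.
Total value = 170.

170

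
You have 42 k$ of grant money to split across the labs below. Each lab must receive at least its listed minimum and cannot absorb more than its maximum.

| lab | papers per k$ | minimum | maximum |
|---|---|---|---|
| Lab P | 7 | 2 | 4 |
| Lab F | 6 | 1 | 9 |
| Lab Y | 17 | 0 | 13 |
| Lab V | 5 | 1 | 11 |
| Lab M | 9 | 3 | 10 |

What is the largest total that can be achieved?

Meeting every minimum uses 2+1+0+1+3 = 7 k$, leaving 35.
Order the labs by papers per k$: Lab Y 17 > Lab M 9 > Lab P 7 > Lab F 6 > Lab V 5.
Lab Y takes 13 more to reach its cap of 13 → 22 left.
Lab M: +7 to 10 (cap) → 15 left.
Lab P: +2 to 4 (cap) → 13 left.
Give Lab F 8 more to hit its cap of 9 → 5 left.
Lab V: +5 (room for 10) → 6. Pool exhausted.
Total = 7×4 + 6×9 + 17×13 + 5×6 + 9×10 = 423.

423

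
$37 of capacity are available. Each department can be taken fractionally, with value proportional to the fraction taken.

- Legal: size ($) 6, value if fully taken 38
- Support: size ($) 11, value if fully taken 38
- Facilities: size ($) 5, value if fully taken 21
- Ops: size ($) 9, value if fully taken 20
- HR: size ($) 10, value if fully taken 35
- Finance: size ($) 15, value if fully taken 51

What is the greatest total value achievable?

149

Rank by value-to-size ratio: Legal 38/6≈6.33, Facilities 21/5≈4.2, HR 35/10≈3.5, Support 38/11≈3.45, Finance 51/15≈3.4, Ops 20/9≈2.22.
All 6 $ of Legal fit (value 38) ; 31 remain.
All 5 $ of Facilities fit (value 21) ; 26 remain.
Take all of HR (10 $, value 35) ; 16 $ left.
Take all of Support (11 $, value 38) ; 5 $ left.
Only 5 $ remain; take 5/15 of Finance for value 51×5/15 = 17.
Total value = 149.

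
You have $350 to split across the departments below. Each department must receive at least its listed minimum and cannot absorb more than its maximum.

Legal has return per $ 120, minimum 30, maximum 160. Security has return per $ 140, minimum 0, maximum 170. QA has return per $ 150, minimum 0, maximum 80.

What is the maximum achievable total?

47800

Meeting every minimum uses 30+0+0 = 30 $, leaving 320.
Rank by return per $: QA 150 > Security 140 > Legal 120.
Give QA 80 more to hit its cap of 80 — 240 left.
Security: +170 to 170 (cap) — 70 left.
Legal: +70 (room for 130) → 100. Pool exhausted.
Total = 120×100 + 140×170 + 150×80 = 47800.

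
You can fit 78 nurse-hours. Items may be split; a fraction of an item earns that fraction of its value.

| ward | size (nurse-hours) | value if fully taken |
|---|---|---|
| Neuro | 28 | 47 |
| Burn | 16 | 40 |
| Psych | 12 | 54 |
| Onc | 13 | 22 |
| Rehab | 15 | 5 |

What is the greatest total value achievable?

Sort by value density: Psych 54/12≈4.5, Burn 40/16≈2.5, Onc 22/13≈1.69, Neuro 47/28≈1.68, Rehab 5/15≈0.333.
Take all of Psych (12 nurse-hours, value 54) — 66 nurse-hours left.
All 16 nurse-hours of Burn fit (value 40) — 50 remain.
Take all of Onc (13 nurse-hours, value 22) — 37 nurse-hours left.
Neuro: take in full, 28 nurse-hours for value 47 — 9 left.
Fill the last 9 nurse-hours with part of Rehab: 9/15 of it earns 3.
Total value = 166.

166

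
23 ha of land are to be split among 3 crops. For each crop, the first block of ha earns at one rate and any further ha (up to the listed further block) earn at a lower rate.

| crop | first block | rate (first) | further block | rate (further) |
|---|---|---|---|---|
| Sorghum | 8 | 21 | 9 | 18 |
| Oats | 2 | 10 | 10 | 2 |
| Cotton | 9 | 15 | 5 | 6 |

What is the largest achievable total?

Order all 6 blocks by rate: Sorghum/first 21 > Sorghum/second 18 > Cotton/first 15 > Oats/first 10 > Cotton/second 6 > Oats/second 2.
Sorghum/first (21): +8 — 15 left.
Fill Sorghum second block (9 at 18) — 6 left.
6 remain; put them into Cotton first at 15.
Total = 21×8 + 18×9 + 15×6 = 420.

420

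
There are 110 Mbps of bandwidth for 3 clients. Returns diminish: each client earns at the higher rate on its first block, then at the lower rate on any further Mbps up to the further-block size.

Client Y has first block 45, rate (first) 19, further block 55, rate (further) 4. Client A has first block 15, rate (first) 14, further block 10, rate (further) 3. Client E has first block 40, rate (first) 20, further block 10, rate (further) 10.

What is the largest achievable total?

1965

Order all 6 blocks by rate: Client E/tier1 20 > Client Y/tier1 19 > Client A/tier1 14 > Client E/tier2 10 > Client Y/tier2 4 > Client A/tier2 3.
Fill Client E tier1 block (40 at 20) — 70 left.
Fill Client Y tier1 block (45 at 19) — 25 left.
Client A tier1 at 14: fill all 15 — 10 left.
Client E/tier2 (10): +10 — 0 left.
Total = 20×40 + 19×45 + 14×15 + 10×10 = 1965.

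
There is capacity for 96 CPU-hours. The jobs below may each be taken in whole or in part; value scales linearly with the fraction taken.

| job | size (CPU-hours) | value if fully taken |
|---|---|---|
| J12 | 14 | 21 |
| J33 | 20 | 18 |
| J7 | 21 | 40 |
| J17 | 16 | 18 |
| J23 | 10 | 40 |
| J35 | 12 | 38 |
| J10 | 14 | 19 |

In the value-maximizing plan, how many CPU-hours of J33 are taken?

Rank by value-to-size ratio: J23 40/10≈4, J35 38/12≈3.17, J7 40/21≈1.9, J12 21/14≈1.5, J10 19/14≈1.36, J17 18/16≈1.12, J33 18/20≈0.9.
J23: take in full, 10 CPU-hours for value 40 — 86 left.
J35: take in full, 12 CPU-hours for value 38 — 74 left.
J7: take in full, 21 CPU-hours for value 40 — 53 left.
J12: take in full, 14 CPU-hours for value 21 — 39 left.
J10: take in full, 14 CPU-hours for value 19 — 25 left.
All 16 CPU-hours of J17 fit (value 18) — 9 remain.
9 CPU-hours left: a 9/20 share of J33 gives 18×9/20 = 8.1.

9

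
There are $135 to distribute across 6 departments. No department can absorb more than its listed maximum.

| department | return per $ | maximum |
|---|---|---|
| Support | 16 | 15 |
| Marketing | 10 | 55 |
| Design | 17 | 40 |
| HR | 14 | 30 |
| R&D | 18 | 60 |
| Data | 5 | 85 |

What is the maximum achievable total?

2280

Rank by return per $: R&D 18 > Design 17 > Support 16 > HR 14 > Marketing 10 > Data 5.
Give R&D 60 to hit its cap of 60 — 75 left.
Design takes 40 to reach its cap of 40 — 35 left.
Give Support 15 to hit its cap of 15 — 20 left.
Only 20 left; HR takes them to reach 20.
Total = 16×15 + 17×40 + 14×20 + 18×60 = 2280.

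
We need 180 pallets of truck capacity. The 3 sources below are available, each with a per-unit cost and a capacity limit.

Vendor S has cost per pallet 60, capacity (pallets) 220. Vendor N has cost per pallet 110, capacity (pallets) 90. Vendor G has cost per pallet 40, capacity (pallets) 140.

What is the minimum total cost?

Cheapest first:
Vendor G (40): use full 140 → 40 pallets to go.
Vendor S at 60: take 40 of its 220 → requirement met.
Vendor N: unused.
Cost = 140×40 + 40×60 = 8000.

8000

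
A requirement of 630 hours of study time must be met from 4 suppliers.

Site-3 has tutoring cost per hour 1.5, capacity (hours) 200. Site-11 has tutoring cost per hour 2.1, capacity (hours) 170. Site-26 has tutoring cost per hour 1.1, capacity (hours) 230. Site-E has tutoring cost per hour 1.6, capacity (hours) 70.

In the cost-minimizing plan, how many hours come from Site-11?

Cheapest first:
Site-26 (1.1): use full 230 — 400 hours to go.
Site-3 at 1.5: take all 200 hours — 200 still needed.
Site-E at 1.6: take all 70 hours — 130 still needed.
Site-11 at 2.1: take 130 of its 170 — requirement met.

130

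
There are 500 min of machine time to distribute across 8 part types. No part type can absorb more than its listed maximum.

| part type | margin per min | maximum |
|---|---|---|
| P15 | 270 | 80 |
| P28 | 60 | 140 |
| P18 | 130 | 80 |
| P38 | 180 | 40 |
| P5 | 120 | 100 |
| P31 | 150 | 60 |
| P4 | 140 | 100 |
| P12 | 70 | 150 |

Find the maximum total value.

Rank by margin per min: P15 270 > P38 180 > P31 150 > P4 140 > P18 130 > P5 120 > P12 70 > P28 60.
P15 takes 80 to reach its cap of 80 ; 420 left.
P38 takes 40 to reach its cap of 40 ; 380 left.
Give P31 60 to hit its cap of 60 ; 320 left.
P4 takes 100 to reach its cap of 100 ; 220 left.
Give P18 80 to hit its cap of 80 ; 140 left.
Give P5 100 to hit its cap of 100 ; 40 left.
Only 40 left; P12 takes them to reach 40.
Total = 270×80 + 130×80 + 180×40 + 120×100 + 150×60 + 140×100 + 70×40 = 77000.

77000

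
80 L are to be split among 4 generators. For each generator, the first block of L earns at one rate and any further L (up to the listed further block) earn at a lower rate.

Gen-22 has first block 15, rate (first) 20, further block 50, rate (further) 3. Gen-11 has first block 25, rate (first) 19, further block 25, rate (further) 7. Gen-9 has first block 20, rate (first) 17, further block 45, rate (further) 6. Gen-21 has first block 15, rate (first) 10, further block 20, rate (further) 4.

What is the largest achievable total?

Order all 8 blocks by rate: Gen-22/T1 20 > Gen-11/T1 19 > Gen-9/T1 17 > Gen-21/T1 10 > Gen-11/T2 7 > Gen-9/T2 6 > Gen-21/T2 4 > Gen-22/T2 3.
Fill Gen-22 T1 block (15 at 20) — 65 left.
Gen-11 T1 at 19: fill all 25 — 40 left.
Gen-9 T1 at 17: fill all 20 — 20 left.
Gen-21/T1 (10): +15 — 5 left.
Gen-11/T2: +5 of 25 at 7; pool empty.
Total = 20×15 + 19×25 + 17×20 + 10×15 + 7×5 = 1300.

1300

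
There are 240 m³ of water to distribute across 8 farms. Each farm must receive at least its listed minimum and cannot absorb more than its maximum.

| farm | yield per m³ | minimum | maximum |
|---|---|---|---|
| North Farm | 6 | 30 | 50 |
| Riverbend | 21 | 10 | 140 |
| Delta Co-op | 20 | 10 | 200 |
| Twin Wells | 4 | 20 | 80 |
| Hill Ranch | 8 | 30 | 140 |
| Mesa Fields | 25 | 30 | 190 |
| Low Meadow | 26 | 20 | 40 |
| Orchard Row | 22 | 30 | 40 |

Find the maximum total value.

Meeting every minimum uses 30+10+10+20+30+30+20+30 = 180 m³, leaving 60.
Highest yield per m³ first: Low Meadow 26 > Mesa Fields 25 > Orchard Row 22 > Riverbend 21 > Delta Co-op 20 > Hill Ranch 8 > North Farm 6 > Twin Wells 4.
Low Meadow: +20 to 40 (cap) → 40 left.
Mesa Fields has room for 160 more but only 40 remain, so it gets 70.
Total = 6×30 + 21×10 + 20×10 + 4×20 + 8×30 + 25×70 + 26×40 + 22×30 = 4360.

4360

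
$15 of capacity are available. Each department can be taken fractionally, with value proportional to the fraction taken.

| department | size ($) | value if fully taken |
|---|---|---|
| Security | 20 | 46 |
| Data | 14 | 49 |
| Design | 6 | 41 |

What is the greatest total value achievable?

72.5

Rank by value-to-size ratio: Design 41/6≈6.83, Data 49/14≈3.5, Security 46/20≈2.3.
Design: take in full, 6 $ for value 41 → 9 left.
Fill the last 9 $ with part of Data: 9/14 of it earns 31.5.
Total value = 72.5.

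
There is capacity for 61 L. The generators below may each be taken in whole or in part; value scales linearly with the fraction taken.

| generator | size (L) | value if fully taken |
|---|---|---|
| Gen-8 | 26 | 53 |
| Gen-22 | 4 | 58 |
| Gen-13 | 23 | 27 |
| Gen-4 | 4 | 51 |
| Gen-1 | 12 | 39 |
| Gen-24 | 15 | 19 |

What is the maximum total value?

Best value per unit of size first: Gen-22 58/4≈14.5, Gen-4 51/4≈12.8, Gen-1 39/12≈3.25, Gen-8 53/26≈2.04, Gen-24 19/15≈1.27, Gen-13 27/23≈1.17.
All 4 L of Gen-22 fit (value 58) — 57 remain.
All 4 L of Gen-4 fit (value 51) — 53 remain.
All 12 L of Gen-1 fit (value 39) — 41 remain.
Gen-8: take in full, 26 L for value 53 — 15 left.
Take all of Gen-24 (15 L, value 19) — 0 L left.
Total value = 220.

220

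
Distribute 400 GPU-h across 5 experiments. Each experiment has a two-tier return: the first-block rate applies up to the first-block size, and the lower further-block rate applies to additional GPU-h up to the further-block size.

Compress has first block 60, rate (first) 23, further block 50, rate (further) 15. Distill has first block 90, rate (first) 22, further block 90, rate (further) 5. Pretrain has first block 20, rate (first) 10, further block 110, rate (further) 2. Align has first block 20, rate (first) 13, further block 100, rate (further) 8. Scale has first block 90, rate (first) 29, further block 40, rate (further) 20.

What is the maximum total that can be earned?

Order all 10 blocks by rate: Scale/T1 29 > Compress/T1 23 > Distill/T1 22 > Scale/T2 20 > Compress/T2 15 > Align/T1 13 > Pretrain/T1 10 > Align/T2 8 > Distill/T2 5 > Pretrain/T2 2.
Scale T1 at 29: fill all 90 — 310 left.
Fill Compress T1 block (60 at 23) — 250 left.
Distill/T1 (22): +90 — 160 left.
Fill Scale T2 block (40 at 20) — 120 left.
Compress T2 at 15: fill all 50 — 70 left.
Fill Align T1 block (20 at 13) — 50 left.
Pretrain/T1 (10): +20 — 30 left.
30 remain; put them into Align T2 at 8.
Total = 29×90 + 23×60 + 22×90 + 20×40 + 15×50 + 13×20 + 10×20 + 8×30 = 8220.

8220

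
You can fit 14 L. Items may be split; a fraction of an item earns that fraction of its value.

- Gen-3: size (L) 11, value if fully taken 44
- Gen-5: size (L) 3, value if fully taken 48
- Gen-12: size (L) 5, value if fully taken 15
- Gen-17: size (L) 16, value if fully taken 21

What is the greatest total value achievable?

92

Sort by value density: Gen-5 48/3≈16, Gen-3 44/11≈4, Gen-12 15/5≈3, Gen-17 21/16≈1.31.
Take all of Gen-5 (3 L, value 48) ; 11 L left.
All 11 L of Gen-3 fit (value 44) ; 0 remain.
Total value = 92.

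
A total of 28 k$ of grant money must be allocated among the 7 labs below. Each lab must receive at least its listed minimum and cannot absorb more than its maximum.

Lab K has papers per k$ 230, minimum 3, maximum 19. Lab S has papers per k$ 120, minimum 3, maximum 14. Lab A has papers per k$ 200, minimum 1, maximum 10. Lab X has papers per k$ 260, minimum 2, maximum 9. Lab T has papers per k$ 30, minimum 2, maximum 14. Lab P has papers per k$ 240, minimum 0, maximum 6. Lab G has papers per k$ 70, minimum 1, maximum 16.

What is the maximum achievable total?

Meeting every minimum uses 3+3+1+2+2+0+1 = 12 k$, leaving 16.
Rank by papers per k$: Lab X 260 > Lab P 240 > Lab K 230 > Lab A 200 > Lab S 120 > Lab G 70 > Lab T 30.
Lab X: +7 to 9 (cap) — 9 left.
Give Lab P 6 more to hit its cap of 6 — 3 left.
Only 3 left; Lab K takes them to reach 6.
Total = 230×6 + 120×3 + 200×1 + 260×9 + 30×2 + 240×6 + 70×1 = 5850.

5850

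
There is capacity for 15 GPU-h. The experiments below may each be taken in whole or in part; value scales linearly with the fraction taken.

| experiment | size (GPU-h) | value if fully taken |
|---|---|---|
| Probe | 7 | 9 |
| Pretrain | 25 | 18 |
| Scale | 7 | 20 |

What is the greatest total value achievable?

29.72

Best value per unit of size first: Scale 20/7≈2.86, Probe 9/7≈1.29, Pretrain 18/25≈0.72.
Scale: take in full, 7 GPU-h for value 20 → 8 left.
Take all of Probe (7 GPU-h, value 9) → 1 GPU-h left.
Fill the last 1 GPU-h with part of Pretrain: 1/25 of it earns 0.72.
Total value = 29.72.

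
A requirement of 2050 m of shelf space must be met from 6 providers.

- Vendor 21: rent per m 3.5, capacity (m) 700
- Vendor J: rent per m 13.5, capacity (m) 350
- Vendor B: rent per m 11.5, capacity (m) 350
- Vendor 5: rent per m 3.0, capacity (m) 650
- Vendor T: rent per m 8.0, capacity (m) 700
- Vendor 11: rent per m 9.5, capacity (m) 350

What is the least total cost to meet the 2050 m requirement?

10000

Use providers in increasing cost order.
Take 650 from Vendor 5 at 3.0 → need 1400 more.
Vendor 21 (3.5): use full 700 → 700 m to go.
Vendor T (8.0): use full 700 → 0 m to go.
Vendor 11, Vendor B, Vendor J: unused.
Cost = 650×3.0 + 700×3.5 + 700×8.0 = 10000.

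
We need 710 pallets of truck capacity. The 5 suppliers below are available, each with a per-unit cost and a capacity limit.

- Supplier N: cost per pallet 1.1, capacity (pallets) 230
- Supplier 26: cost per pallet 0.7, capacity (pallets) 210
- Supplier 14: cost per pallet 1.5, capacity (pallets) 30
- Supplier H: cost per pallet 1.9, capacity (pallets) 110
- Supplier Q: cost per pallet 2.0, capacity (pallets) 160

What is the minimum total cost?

914

Fill from the cheapest supplier first.
Supplier 26 (0.7): use full 210 → 500 pallets to go.
Take 230 from Supplier N at 1.1 → need 270 more.
Supplier 14 (1.5): use full 30 → 240 pallets to go.
Supplier H (1.9): use full 110 → 130 pallets to go.
Supplier Q (2.0): take the remaining 130 → done.
Cost = 210×0.7 + 230×1.1 + 30×1.5 + 110×1.9 + 130×2.0 = 914.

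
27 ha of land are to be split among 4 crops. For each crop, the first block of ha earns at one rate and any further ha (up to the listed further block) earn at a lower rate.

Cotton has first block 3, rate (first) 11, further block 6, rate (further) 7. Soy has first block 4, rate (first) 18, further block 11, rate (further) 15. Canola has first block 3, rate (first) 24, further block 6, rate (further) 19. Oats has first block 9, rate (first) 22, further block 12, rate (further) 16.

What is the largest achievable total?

536

Order all 8 blocks by rate: Canola/tier1 24 > Oats/tier1 22 > Canola/tier2 19 > Soy/tier1 18 > Oats/tier2 16 > Soy/tier2 15 > Cotton/tier1 11 > Cotton/tier2 7.
Canola/tier1 (24): +3 — 24 left.
Oats/tier1 (22): +9 — 15 left.
Canola tier2 at 19: fill all 6 — 9 left.
Fill Soy tier1 block (4 at 18) — 5 left.
5 remain; put them into Oats tier2 at 16.
Total = 24×3 + 22×9 + 19×6 + 18×4 + 16×5 = 536.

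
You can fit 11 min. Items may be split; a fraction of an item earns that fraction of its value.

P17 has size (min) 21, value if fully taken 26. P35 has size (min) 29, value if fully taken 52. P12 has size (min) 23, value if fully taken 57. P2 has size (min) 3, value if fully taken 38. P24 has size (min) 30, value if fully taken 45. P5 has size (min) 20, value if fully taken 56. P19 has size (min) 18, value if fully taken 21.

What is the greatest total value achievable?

60.4

Sort by value density: P2 38/3≈12.7, P5 56/20≈2.8, P12 57/23≈2.48, P35 52/29≈1.79, P24 45/30≈1.5, P17 26/21≈1.24, P19 21/18≈1.17.
Take all of P2 (3 min, value 38) — 8 min left.
8 min left: a 8/20 share of P5 gives 56×8/20 = 22.4.
Total value = 60.4.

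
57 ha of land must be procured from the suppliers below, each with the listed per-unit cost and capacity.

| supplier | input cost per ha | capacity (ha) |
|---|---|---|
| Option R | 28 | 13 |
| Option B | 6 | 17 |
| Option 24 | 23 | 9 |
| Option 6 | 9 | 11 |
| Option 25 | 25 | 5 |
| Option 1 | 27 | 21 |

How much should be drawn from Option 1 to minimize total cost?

15

Cheapest first:
Take 17 from Option B at 6 → need 40 more.
Option 6 at 9: take all 11 ha → 29 still needed.
Option 24 (23): use full 9 → 20 ha to go.
Take 5 from Option 25 at 25 → need 15 more.
Option 1 at 27: take 15 of its 21 → requirement met.
Option R: unused.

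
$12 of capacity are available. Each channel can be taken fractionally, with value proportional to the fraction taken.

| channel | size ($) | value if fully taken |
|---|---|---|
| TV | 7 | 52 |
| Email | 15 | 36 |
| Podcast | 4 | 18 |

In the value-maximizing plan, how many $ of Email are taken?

Sort by value density: TV 52/7≈7.43, Podcast 18/4≈4.5, Email 36/15≈2.4.
All 7 $ of TV fit (value 52) — 5 remain.
Take all of Podcast (4 $, value 18) — 1 $ left.
1 $ left: a 1/15 share of Email gives 36×1/15 = 2.4.

1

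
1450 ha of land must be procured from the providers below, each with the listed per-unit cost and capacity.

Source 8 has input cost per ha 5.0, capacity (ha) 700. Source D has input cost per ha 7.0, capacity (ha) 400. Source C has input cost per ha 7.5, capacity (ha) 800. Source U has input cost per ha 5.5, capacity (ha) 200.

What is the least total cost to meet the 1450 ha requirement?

8525

Fill from the cheapest provider first.
Take 700 from Source 8 at 5.0 → need 750 more.
Source U at 5.5: take all 200 ha → 550 still needed.
Source D (7.0): use full 400 → 150 ha to go.
Source C at 7.5: take 150 of its 800 → requirement met.
Cost = 700×5.0 + 200×5.5 + 400×7.0 + 150×7.5 = 8525.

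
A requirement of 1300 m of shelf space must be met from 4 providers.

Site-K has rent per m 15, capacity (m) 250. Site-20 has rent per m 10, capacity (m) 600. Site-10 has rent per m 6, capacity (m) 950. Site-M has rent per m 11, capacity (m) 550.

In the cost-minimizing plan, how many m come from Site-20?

350

Use providers in increasing cost order.
Take 950 from Site-10 at 6 → need 350 more.
Site-20 (10): take the remaining 350 → done.
Site-M, Site-K: unused.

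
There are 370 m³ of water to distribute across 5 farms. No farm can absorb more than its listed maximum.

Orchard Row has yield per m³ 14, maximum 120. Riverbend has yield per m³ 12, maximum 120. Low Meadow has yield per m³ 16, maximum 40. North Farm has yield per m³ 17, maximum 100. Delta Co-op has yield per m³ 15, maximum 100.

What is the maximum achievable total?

5640

Order the farms by yield per m³: North Farm 17 > Low Meadow 16 > Delta Co-op 15 > Orchard Row 14 > Riverbend 12.
North Farm takes 100 to reach its cap of 100 ; 270 left.
Give Low Meadow 40 to hit its cap of 40 ; 230 left.
Give Delta Co-op 100 to hit its cap of 100 ; 130 left.
Orchard Row takes 120 to reach its cap of 120 ; 10 left.
Riverbend: +10 (room for 120) → 10. Pool exhausted.
Total = 14×120 + 12×10 + 16×40 + 17×100 + 15×100 = 5640.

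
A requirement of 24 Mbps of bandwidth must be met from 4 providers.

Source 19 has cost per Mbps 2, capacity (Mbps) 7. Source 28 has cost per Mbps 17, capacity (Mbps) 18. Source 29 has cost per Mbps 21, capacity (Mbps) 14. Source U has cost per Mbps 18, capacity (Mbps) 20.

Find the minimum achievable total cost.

303

Use providers in increasing cost order.
Take 7 from Source 19 at 2 — need 17 more.
Take 17 from Source 28 at 17 to finish.
Source U, Source 29: unused.
Cost = 7×2 + 17×17 = 303.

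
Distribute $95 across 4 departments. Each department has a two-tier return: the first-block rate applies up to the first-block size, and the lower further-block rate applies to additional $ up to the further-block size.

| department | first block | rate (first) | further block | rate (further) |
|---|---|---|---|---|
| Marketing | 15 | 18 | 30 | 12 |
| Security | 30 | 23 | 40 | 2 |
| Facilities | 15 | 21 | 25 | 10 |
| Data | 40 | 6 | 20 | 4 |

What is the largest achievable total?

1685

Rank every tier by rate: Security/tier1 23 > Facilities/tier1 21 > Marketing/tier1 18 > Marketing/tier2 12 > Facilities/tier2 10 > Data/tier1 6 > Data/tier2 4 > Security/tier2 2.
Security tier1 at 23: fill all 30 → 65 left.
Facilities tier1 at 21: fill all 15 → 50 left.
Marketing tier1 at 18: fill all 15 → 35 left.
Marketing/tier2 (12): +30 → 5 left.
Facilities tier2 at 10: only 5 left, fill 5.
Total = 23×30 + 21×15 + 18×15 + 12×30 + 10×5 = 1685.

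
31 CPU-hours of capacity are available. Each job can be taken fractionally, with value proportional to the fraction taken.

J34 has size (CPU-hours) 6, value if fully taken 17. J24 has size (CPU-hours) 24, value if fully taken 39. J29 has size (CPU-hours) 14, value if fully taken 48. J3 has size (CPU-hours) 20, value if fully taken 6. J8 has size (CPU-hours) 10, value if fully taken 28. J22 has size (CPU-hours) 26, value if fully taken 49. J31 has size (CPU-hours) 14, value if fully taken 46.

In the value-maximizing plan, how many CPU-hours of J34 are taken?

3

Best value per unit of size first: J29 48/14≈3.43, J31 46/14≈3.29, J34 17/6≈2.83, J8 28/10≈2.8, J22 49/26≈1.88, J24 39/24≈1.62, J3 6/20≈0.3.
Take all of J29 (14 CPU-hours, value 48) ; 17 CPU-hours left.
Take all of J31 (14 CPU-hours, value 46) ; 3 CPU-hours left.
3 CPU-hours left: a 3/6 share of J34 gives 17×3/6 = 8.5.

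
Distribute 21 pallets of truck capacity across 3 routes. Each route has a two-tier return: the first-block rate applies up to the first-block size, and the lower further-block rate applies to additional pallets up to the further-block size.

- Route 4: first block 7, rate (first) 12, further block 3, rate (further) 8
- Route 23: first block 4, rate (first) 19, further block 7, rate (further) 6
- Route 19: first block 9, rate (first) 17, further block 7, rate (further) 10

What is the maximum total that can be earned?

Treat each block as its own option and order by rate: Route 23/first 19 > Route 19/first 17 > Route 4/first 12 > Route 19/second 10 > Route 4/second 8 > Route 23/second 6.
Fill Route 23 first block (4 at 19) ; 17 left.
Route 19 first at 17: fill all 9 ; 8 left.
Route 4/first (12): +7 ; 1 left.
Route 19/second: +1 of 7 at 10; pool empty.
Total = 19×4 + 17×9 + 12×7 + 10×1 = 323.

323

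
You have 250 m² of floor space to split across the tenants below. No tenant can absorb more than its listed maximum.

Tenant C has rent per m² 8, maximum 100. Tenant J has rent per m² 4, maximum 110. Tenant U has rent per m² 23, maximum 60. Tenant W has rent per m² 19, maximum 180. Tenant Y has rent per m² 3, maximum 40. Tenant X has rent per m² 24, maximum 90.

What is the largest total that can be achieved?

5440

Order the tenants by rent per m²: Tenant X 24 > Tenant U 23 > Tenant W 19 > Tenant C 8 > Tenant J 4 > Tenant Y 3.
Tenant X: +90 to 90 (cap) — 160 left.
Tenant U: +60 to 60 (cap) — 100 left.
Only 100 left; Tenant W takes them to reach 100.
Total = 23×60 + 19×100 + 24×90 = 5440.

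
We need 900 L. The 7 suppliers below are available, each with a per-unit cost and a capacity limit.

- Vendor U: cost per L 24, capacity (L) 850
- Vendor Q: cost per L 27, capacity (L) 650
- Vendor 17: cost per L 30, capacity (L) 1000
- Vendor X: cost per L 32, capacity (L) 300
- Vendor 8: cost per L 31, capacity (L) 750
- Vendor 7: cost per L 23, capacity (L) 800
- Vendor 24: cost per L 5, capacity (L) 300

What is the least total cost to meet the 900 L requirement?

Fill from the cheapest supplier first.
Vendor 24 (5): use full 300 → 600 L to go.
Take 600 from Vendor 7 at 23 to finish.
Vendor U, Vendor Q, Vendor 17, Vendor 8, Vendor X: unused.
Cost = 300×5 + 600×23 = 15300.

15300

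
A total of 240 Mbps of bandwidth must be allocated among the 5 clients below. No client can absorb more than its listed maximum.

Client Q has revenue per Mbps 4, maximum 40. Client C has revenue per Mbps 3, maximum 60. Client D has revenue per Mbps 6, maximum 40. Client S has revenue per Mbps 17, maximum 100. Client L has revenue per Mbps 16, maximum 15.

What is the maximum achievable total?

2475

Rank by revenue per Mbps: Client S 17 > Client L 16 > Client D 6 > Client Q 4 > Client C 3.
Give Client S 100 to hit its cap of 100 → 140 left.
Give Client L 15 to hit its cap of 15 → 125 left.
Give Client D 40 to hit its cap of 40 → 85 left.
Client Q takes 40 to reach its cap of 40 → 45 left.
Client C: +45 (room for 60) → 45. Pool exhausted.
Total = 4×40 + 3×45 + 6×40 + 17×100 + 16×15 = 2475.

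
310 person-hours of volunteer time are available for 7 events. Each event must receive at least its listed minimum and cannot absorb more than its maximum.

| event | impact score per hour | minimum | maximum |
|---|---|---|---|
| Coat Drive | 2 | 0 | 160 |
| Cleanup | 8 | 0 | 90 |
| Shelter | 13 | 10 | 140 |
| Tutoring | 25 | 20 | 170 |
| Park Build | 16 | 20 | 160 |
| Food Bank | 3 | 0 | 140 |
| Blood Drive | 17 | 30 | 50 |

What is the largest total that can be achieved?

6510

Meeting every minimum uses 0+0+10+20+20+0+30 = 80 person-hours, leaving 230.
Order the events by impact score per hour: Tutoring 25 > Blood Drive 17 > Park Build 16 > Shelter 13 > Cleanup 8 > Food Bank 3 > Coat Drive 2.
Tutoring takes 150 more to reach its cap of 170 → 80 left.
Blood Drive: +20 to 50 (cap) → 60 left.
Only 60 left; Park Build takes them to reach 80.
Total = 13×10 + 25×170 + 16×80 + 17×50 = 6510.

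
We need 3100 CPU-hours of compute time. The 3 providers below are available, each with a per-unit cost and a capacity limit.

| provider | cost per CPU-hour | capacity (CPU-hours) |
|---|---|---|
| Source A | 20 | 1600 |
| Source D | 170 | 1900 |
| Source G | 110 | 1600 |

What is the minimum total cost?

Use providers in increasing cost order.
Source A (20): use full 1600 → 1500 CPU-hours to go.
Source G at 110: take 1500 of its 1600 → requirement met.
Source D: unused.
Cost = 1600×20 + 1500×110 = 197000.

197000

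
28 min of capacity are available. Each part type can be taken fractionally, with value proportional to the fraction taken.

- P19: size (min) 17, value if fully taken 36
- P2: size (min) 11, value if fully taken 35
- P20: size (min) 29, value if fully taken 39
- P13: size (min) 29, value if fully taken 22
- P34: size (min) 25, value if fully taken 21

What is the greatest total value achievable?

Best value per unit of size first: P2 35/11≈3.18, P19 36/17≈2.12, P20 39/29≈1.34, P34 21/25≈0.84, P13 22/29≈0.759.
All 11 min of P2 fit (value 35) → 17 remain.
P19: take in full, 17 min for value 36 → 0 left.
Total value = 71.

71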